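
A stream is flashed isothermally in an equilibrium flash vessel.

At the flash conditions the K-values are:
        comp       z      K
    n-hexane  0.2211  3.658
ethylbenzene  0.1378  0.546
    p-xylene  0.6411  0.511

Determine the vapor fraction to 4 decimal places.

ψ = 0.1649

Rachford–Rice: g(ψ) = Σ zᵢ(Kᵢ−1)/(1+ψ(Kᵢ−1)) = 0.
g(0) = ΣzᵢKᵢ − 1 = 0.2116 and g(1) = 1 − Σzᵢ/Kᵢ = -0.5674, so a root lies in (0, 1).
Iterate (Newton) starting at ψ = 0.64:
  ψ = 0.6400: g = -0.32692, g' = -0.5953 → ψ = 0.0908
  ψ = 0.0908: g = 0.08006, g' = -1.2123 → ψ = 0.1569
  ψ = 0.1569: g = 0.00784, g' = -0.9907 → ψ = 0.1648
  ψ = 0.1648: g = 0.00008, g' = -0.9699 → ψ = 0.1649
Converged at ψ = 0.1649.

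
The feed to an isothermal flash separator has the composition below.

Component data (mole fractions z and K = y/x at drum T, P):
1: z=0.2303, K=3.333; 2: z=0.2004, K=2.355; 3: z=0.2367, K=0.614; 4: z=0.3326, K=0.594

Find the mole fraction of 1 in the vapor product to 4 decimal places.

y_1 = 0.2752

Rachford–Rice: g(ψ) = Σ zᵢ(Kᵢ−1)/(1+ψ(Kᵢ−1)) = 0.
Check two-phase: ΣzᵢKᵢ = 1.5824 > 1 and Σzᵢ/Kᵢ = 1.0996 > 1, so g(0) = 0.5824 > 0 and g(1) = -0.0996 < 0.
Newton iteration, ψ⁰ = 0.65:
  ψ = 0.6500: g = 0.05248, g' = -0.4660 → ψ = 0.7626
  ψ = 0.7626: g = 0.00180, g' = -0.4371 → ψ = 0.7667
Converged at ψ = 0.7667.
Compositions from xᵢ = zᵢ/(1+ψ(Kᵢ−1)), yᵢ = Kᵢxᵢ:
  1: x = 0.0826, y = 0.2752
  2: x = 0.0983, y = 0.2315
  3: x = 0.3362, y = 0.2064
  4: x = 0.4829, y = 0.2869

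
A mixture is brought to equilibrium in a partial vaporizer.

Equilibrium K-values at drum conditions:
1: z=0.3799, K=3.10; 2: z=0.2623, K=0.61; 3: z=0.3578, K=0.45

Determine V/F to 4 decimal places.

V/F = 0.4860

Newton–Raphson from V/F = 0.5:
  V/F = 0.5000: g = -0.00935, g' = -0.6661 → V/F = 0.4860
Converged at V/F = 0.4860.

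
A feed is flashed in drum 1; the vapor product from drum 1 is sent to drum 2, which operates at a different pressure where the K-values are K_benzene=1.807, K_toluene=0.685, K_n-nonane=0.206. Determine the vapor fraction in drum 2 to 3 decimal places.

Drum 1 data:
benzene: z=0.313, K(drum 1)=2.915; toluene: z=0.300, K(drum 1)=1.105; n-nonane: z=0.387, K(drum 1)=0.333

V/F (drum 2) = 0.363

Drum 1:
Material balance + equilibrium reduce to Σ zᵢ(Kᵢ−1)/(1+ψ₁(Kᵢ−1)) = 0.
Check two-phase: ΣzᵢKᵢ = 1.373 > 1 and Σzᵢ/Kᵢ = 1.541 > 1, so g(0) = 0.373 > 0 and g(1) = -0.541 < 0.
Iterate (Newton) starting at ψ₁ = 0.5:
  ψ₁ = 0.500: g = -0.0512, g' = -0.690 → ψ₁ = 0.426
Converged at ψ₁ = 0.426.
Drum-1 compositions:
  benzene: x = 0.172, y = 0.503
  toluene: x = 0.287, y = 0.317
  n-nonane: x = 0.540, y = 0.180
Drum-2 feed = drum-1 vapor: z₂ = (0.5027, 0.3173, 0.1799).
Drum 2:
Material balance + equilibrium reduce to Σ zᵢ(Kᵢ−1)/(1+ψ₂(Kᵢ−1)) = 0.
Check two-phase: ΣzᵢKᵢ = 1.163 > 1 and Σzᵢ/Kᵢ = 1.615 > 1, so g(0) = 0.163 > 0 and g(1) = -0.615 < 0.
Newton–Raphson from ψ₂ = 0.34:
  ψ₂ = 0.340: g = 0.0107, g' = -0.454 → ψ₂ = 0.364
  ψ₂ = 0.364: g = -0.0001, g' = -0.460 → ψ₂ = 0.363
Converged at ψ₂ = 0.363.
  benzene: x = 0.389, y = 0.702
  toluene: x = 0.358, y = 0.245
  n-nonane: x = 0.253, y = 0.052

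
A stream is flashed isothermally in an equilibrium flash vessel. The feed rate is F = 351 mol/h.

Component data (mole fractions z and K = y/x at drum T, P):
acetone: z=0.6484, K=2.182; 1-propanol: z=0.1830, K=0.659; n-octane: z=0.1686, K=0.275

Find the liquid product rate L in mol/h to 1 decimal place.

L = 62.7 mol/h

Newton iteration, ψ⁰ = 0.41:
  ψ = 0.4100: g = 0.26975, g' = -0.6192 → ψ = 0.8456
  ψ = 0.8456: g = -0.02032, g' = -0.8606 → ψ = 0.8220
  ψ = 0.8220: g = -0.00053, g' = -0.8170 → ψ = 0.8214
Converged at ψ = 0.8214.
Then V = ψ·F = 0.8214·351 = 288.3 mol/h and L = F − V = 62.7 mol/h.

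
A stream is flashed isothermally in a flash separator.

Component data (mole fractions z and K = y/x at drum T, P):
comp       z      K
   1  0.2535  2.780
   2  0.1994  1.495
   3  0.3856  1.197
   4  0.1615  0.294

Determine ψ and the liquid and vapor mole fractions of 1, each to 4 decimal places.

ψ = 0.8913, x_1 = 0.0980, y_1 = 0.2725

Let ψ = V/F and solve Σ zᵢ(Kᵢ−1)/(1+ψ(Kᵢ−1)) = 0.
g(0) = ΣzᵢKᵢ − 1 = 0.5119 and g(1) = 1 − Σzᵢ/Kᵢ = -0.0960, so a root lies in (0, 1).
Newton–Raphson from ψ = 0.68:
  ψ = 0.6800: g = 0.12567, g' = -0.5012 → ψ = 0.9308
  ψ = 0.9308: g = -0.03093, g' = -0.8321 → ψ = 0.8936
  ψ = 0.8936: g = -0.00169, g' = -0.7448 → ψ = 0.8913
Converged at ψ = 0.8913.
Compositions from xᵢ = zᵢ/(1+ψ(Kᵢ−1)), yᵢ = Kᵢxᵢ:
  1: x = 0.0980, y = 0.2725
  2: x = 0.1384, y = 0.2068
  3: x = 0.3280, y = 0.3926
  4: x = 0.4356, y = 0.1281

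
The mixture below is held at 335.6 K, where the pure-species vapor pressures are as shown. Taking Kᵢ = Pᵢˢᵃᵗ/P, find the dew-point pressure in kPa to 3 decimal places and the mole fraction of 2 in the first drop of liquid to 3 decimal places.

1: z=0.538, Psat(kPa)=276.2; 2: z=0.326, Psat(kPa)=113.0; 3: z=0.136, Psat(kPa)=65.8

At the dew point ψ → 1, so Σzᵢ/Kᵢ = 1 with Kᵢ = Pᵢˢᵃᵗ/P ⇒ 1/P = Σzᵢ/Pᵢˢᵃᵗ.
1/P = 0.538/276.2 + 0.326/113.0 + 0.136/65.8 = 0.006900 ⇒ P = 144.934 kPa
xᵢ = zᵢP/Pᵢˢᵃᵗ ⇒ x_2 = 0.326·144.934/113.0 = 0.418

Pdew = 144.934 kPa, x_2 = 0.418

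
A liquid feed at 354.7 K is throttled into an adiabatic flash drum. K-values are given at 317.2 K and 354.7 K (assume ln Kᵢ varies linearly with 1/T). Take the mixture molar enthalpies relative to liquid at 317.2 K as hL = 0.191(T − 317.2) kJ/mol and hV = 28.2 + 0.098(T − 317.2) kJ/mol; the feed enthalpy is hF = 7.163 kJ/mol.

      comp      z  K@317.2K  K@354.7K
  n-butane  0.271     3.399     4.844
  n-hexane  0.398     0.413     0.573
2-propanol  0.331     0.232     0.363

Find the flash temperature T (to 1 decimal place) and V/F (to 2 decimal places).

T = 329.5 K, V/F = 0.18

Adiabatic flash: solve Rachford–Rice at each trial T, then check hF = ψ·hV(T) + (1−ψ)·hL(T).
  T = 317.2 K: K = (3.399, 0.413, 0.232), RR gives ψ = 0.101, H_out = 2.836 kJ/mol
  T = 354.7 K: K = (4.844, 0.573, 0.363), RR gives ψ = 0.325, H_out = 15.192 kJ/mol
  T = 335.9 K: K = (4.096, 0.491, 0.294), RR gives ψ = 0.215, H_out = 9.270 kJ/mol
  T = 326.5 K: K = (3.739, 0.451, 0.262), RR gives ψ = 0.160, H_out = 6.141 kJ/mol
  T = 331.2 K: K = (3.916, 0.471, 0.277), RR gives ψ = 0.188, H_out = 7.727 kJ/mol
  T = 328.9 K: K = (3.829, 0.461, 0.270), RR gives ψ = 0.174, H_out = 6.956 kJ/mol
Linear interpolation between T = 328.9 (H_out = 6.956) and T = 331.2 (H_out = 7.727) on hF = 7.163 gives T ≈ 329.5 K, at which ψ = 0.18.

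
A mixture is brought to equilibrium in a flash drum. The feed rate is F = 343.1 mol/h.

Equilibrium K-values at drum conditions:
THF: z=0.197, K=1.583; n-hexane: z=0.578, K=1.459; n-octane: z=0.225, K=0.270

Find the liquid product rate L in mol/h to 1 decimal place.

Material balance + equilibrium reduce to Σ zᵢ(Kᵢ−1)/(1+V/F(Kᵢ−1)) = 0.
g(0) = ΣzᵢKᵢ − 1 = 0.216 and g(1) = 1 − Σzᵢ/Kᵢ = -0.354, so a root lies in (0, 1).
Newton iteration, V/F⁰ = 0.5:
  V/F = 0.500: g = 0.0460, g' = -0.418 → V/F = 0.610
  V/F = 0.610: g = -0.0042, g' = -0.501 → V/F = 0.602
Converged at V/F = 0.602.
Then V = V/F·F = 0.6017·343.1 = 206.4 mol/h and L = F − V = 136.7 mol/h.

L = 136.7 mol/h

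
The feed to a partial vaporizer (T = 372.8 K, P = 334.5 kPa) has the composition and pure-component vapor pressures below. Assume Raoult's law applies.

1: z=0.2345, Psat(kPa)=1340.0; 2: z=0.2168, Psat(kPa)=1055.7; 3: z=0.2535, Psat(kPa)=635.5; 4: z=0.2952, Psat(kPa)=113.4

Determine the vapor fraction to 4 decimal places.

ψ = 0.8942

Raoult's law: Kᵢ = Pᵢˢᵃᵗ/P = Pᵢˢᵃᵗ/334.5.
  K_1 = 1340.0/334.5 = 4.005979, K_2 = 1055.7/334.5 = 3.156054, K_3 = 635.5/334.5 = 1.899851, K_4 = 113.4/334.5 = 0.339013
Rachford–Rice: g(ψ) = Σ zᵢ(Kᵢ−1)/(1+ψ(Kᵢ−1)) = 0.
Check two-phase: ΣzᵢKᵢ = 2.2053 > 1 and Σzᵢ/Kᵢ = 1.1314 > 1, so g(0) = 1.2053 > 0 and g(1) = -0.1314 < 0.
Iterate (Newton) starting at ψ = 0.65:
  ψ = 0.6500: g = 0.23510, g' = -0.8958 → ψ = 0.9125
  ψ = 0.9125: g = -0.02052, g' = -1.1464 → ψ = 0.8946
  ψ = 0.8946: g = -0.00035, g' = -1.1083 → ψ = 0.8942
Converged at ψ = 0.8942.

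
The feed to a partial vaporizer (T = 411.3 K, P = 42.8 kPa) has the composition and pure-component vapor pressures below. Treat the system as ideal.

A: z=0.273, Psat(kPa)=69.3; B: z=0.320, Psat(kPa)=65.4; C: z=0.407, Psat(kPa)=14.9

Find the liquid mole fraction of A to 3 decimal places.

x_A = 0.244

Raoult's law: Kᵢ = Pᵢˢᵃᵗ/P = Pᵢˢᵃᵗ/42.8.
  K_A = 69.3/42.8 = 1.61916, K_B = 65.4/42.8 = 1.52804, K_C = 14.9/42.8 = 0.34813
Rachford–Rice: g(V/F) = Σ zᵢ(Kᵢ−1)/(1+V/F(Kᵢ−1)) = 0.
Check two-phase: ΣzᵢKᵢ = 1.073 > 1 and Σzᵢ/Kᵢ = 1.547 > 1, so g(0) = 0.073 > 0 and g(1) = -0.547 < 0.
Iterate (Newton) starting at V/F = 0.39:
  V/F = 0.390: g = -0.0795, g' = -0.440 → V/F = 0.209
  V/F = 0.209: g = -0.0055, g' = -0.386 → V/F = 0.195
Converged at V/F = 0.195.
Compositions from xᵢ = zᵢ/(1+V/F(Kᵢ−1)), yᵢ = Kᵢxᵢ:
  A: x = 0.244, y = 0.394
  B: x = 0.290, y = 0.443
  C: x = 0.466, y = 0.162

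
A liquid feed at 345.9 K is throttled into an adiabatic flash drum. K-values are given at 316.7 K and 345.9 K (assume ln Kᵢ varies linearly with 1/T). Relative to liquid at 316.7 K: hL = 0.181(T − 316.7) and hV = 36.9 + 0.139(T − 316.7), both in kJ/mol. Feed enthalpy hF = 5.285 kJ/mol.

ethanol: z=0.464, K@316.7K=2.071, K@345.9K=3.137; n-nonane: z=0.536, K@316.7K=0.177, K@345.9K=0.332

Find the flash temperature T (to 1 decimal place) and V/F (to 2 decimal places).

T = 320.4 K, V/F = 0.13

Adiabatic flash: solve Rachford–Rice at each trial T, then check hF = ψ·hV(T) + (1−ψ)·hL(T).
  T = 316.7 K: K = (2.071, 0.177), RR gives ψ = 0.063, H_out = 2.337 kJ/mol
  T = 345.9 K: K = (3.137, 0.332), RR gives ψ = 0.444, H_out = 21.117 kJ/mol
  T = 331.3 K: K = (2.572, 0.246), RR gives ψ = 0.274, H_out = 12.597 kJ/mol
  T = 324.0 K: K = (2.314, 0.209), RR gives ψ = 0.179, H_out = 7.866 kJ/mol
  T = 320.4 K: K = (2.192, 0.193), RR gives ψ = 0.125, H_out = 5.272 kJ/mol
  T = 322.2 K: K = (2.252, 0.201), RR gives ψ = 0.153, H_out = 6.597 kJ/mol
Linear interpolation between T = 320.4 (H_out = 5.272) and T = 322.2 (H_out = 6.597) on hF = 5.285 gives T ≈ 320.4 K, at which ψ = 0.13.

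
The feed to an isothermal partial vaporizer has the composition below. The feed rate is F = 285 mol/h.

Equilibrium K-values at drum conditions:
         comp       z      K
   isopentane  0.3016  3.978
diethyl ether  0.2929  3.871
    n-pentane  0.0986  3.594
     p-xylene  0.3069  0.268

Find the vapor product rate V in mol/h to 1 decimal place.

Rachford–Rice: g(ψ) = Σ zᵢ(Kᵢ−1)/(1+ψ(Kᵢ−1)) = 0.
g(0) = ΣzᵢKᵢ − 1 = 1.7702 and g(1) = 1 − Σzᵢ/Kᵢ = -0.3241, so a root lies in (0, 1).
Newton–Raphson from ψ = 0.56:
  ψ = 0.5600: g = 0.38272, g' = -1.3134 → ψ = 0.8514
  ψ = 0.8514: g = -0.01833, g' = -1.6403 → ψ = 0.8402
  ψ = 0.8402: g = -0.00022, g' = -1.6007 → ψ = 0.8401
Converged at ψ = 0.8401.
Then V = ψ·F = 0.8401·285 = 239.4 mol/h and L = F − V = 45.6 mol/h.

V = 239.4 mol/h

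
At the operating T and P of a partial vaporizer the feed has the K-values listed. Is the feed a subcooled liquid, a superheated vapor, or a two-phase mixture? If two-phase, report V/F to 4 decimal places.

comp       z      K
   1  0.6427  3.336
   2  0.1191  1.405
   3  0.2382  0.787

ΣzᵢKᵢ = 2.4988; Σzᵢ/Kᵢ = 0.5801.
Since Σzᵢ/Kᵢ < 1 the mixture is above its dew point — single vapor phase.

superheated vapor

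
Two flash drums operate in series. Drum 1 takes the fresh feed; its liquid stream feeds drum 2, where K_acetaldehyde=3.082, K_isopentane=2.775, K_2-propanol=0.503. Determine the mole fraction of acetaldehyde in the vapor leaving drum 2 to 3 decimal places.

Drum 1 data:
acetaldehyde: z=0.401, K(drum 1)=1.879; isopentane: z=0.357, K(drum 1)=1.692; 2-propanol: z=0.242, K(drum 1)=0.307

Drum 1:
Newton iteration, ψ₁⁰ = 0.44:
  ψ₁ = 0.440: g = 0.2023, g' = -0.502 → ψ₁ = 0.843
  ψ₁ = 0.843: g = -0.0447, g' = -0.842 → ψ₁ = 0.790
  ψ₁ = 0.790: g = -0.0027, g' = -0.747 → ψ₁ = 0.786
Converged at ψ₁ = 0.786.
Drum-1 compositions:
  acetaldehyde: x = 0.237, y = 0.446
  isopentane: x = 0.231, y = 0.391
  2-propanol: x = 0.532, y = 0.163
Drum-2 feed = drum-1 liquid: z₂ = (0.2371, 0.2312, 0.5317).
Drum 2:
Material balance + equilibrium reduce to Σ zᵢ(Kᵢ−1)/(1+ψ₂(Kᵢ−1)) = 0.
g(0) = ΣzᵢKᵢ − 1 = 0.640 and g(1) = 1 − Σzᵢ/Kᵢ = -0.217, so a root lies in (0, 1).
Newton iteration, ψ₂⁰ = 0.5:
  ψ₂ = 0.500: g = 0.1077, g' = -0.684 → ψ₂ = 0.658
  ψ₂ = 0.658: g = 0.0053, g' = -0.628 → ψ₂ = 0.666
Converged at ψ₂ = 0.666.
  acetaldehyde: x = 0.099, y = 0.306
  isopentane: x = 0.106, y = 0.294
  2-propanol: x = 0.795, y = 0.400

y_acetaldehyde (drum 2) = 0.306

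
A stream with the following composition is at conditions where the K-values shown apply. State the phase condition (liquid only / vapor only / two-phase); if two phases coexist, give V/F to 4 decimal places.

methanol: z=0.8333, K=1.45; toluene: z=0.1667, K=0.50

ΣzᵢKᵢ = 1.2916; Σzᵢ/Kᵢ = 0.9081.
Since Σzᵢ/Kᵢ < 1 the mixture is above its dew point — single vapor phase.

vapor only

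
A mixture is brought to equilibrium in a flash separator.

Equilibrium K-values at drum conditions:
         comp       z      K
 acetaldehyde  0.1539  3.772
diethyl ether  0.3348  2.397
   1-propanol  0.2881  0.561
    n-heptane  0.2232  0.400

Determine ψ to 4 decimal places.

ψ = 0.6513

Let ψ = V/F and solve Σ zᵢ(Kᵢ−1)/(1+ψ(Kᵢ−1)) = 0.
Feasibility: ΣzᵢKᵢ = 1.6339, Σzᵢ/Kᵢ = 1.2520 — both > 1, two phases present.
Newton iteration, ψ⁰ = 0.4:
  ψ = 0.4000: g = 0.17272, g' = -0.7556 → ψ = 0.6286
  ψ = 0.6286: g = 0.01490, g' = -0.6555 → ψ = 0.6513
Converged at ψ = 0.6513.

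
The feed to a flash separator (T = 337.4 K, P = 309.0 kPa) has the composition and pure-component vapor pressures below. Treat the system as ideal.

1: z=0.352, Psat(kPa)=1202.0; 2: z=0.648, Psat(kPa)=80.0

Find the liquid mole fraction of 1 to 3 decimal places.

x_1 = 0.204

Raoult's law: Kᵢ = Pᵢˢᵃᵗ/P = Pᵢˢᵃᵗ/309.0.
  K_1 = 1202.0/309.0 = 3.88997, K_2 = 80.0/309.0 = 0.25890
Material balance + equilibrium reduce to Σ zᵢ(Kᵢ−1)/(1+β(Kᵢ−1)) = 0.
g(0) = ΣzᵢKᵢ − 1 = 0.537 and g(1) = 1 − Σzᵢ/Kᵢ = -1.593, so a root lies in (0, 1).
Binary case is linear: z₁(K₁−1)(1+β(K₂−1)) + z₂(K₂−1)(1+β(K₁−1)) = 0
⇒ β = [z₁(K₁−1)+z₂(K₂−1)] / [−(K₁−1)(K₂−1)] = 0.5370/2.1418 = 0.251
Compositions from xᵢ = zᵢ/(1+β(Kᵢ−1)), yᵢ = Kᵢxᵢ:
  1: x = 0.204, y = 0.794
  2: x = 0.796, y = 0.206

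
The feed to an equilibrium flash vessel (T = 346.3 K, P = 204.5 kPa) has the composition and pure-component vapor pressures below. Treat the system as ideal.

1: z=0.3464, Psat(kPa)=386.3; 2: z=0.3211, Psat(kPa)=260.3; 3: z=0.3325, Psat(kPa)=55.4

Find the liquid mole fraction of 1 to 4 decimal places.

Raoult's law: Kᵢ = Pᵢˢᵃᵗ/P = Pᵢˢᵃᵗ/204.5.
  K_1 = 386.3/204.5 = 1.888998, K_2 = 260.3/204.5 = 1.272861, K_3 = 55.4/204.5 = 0.270905
Rachford–Rice: g(V/F) = Σ zᵢ(Kᵢ−1)/(1+V/F(Kᵢ−1)) = 0.
g(0) = ΣzᵢKᵢ − 1 = 0.1531 and g(1) = 1 − Σzᵢ/Kᵢ = -0.6630, so a root lies in (0, 1).
Newton–Raphson from V/F = 0.5:
  V/F = 0.5000: g = -0.09121, g' = -0.5874 → V/F = 0.3447
  V/F = 0.3447: g = -0.00801, g' = -0.4957 → V/F = 0.3286
  V/F = 0.3286: g = -0.00005, g' = -0.4898 → V/F = 0.3285
Converged at V/F = 0.3285.
Compositions from xᵢ = zᵢ/(1+V/F(Kᵢ−1)), yᵢ = Kᵢxᵢ:
  1: x = 0.2681, y = 0.5065
  2: x = 0.2947, y = 0.3751
  3: x = 0.4372, y = 0.1184

x_1 = 0.2681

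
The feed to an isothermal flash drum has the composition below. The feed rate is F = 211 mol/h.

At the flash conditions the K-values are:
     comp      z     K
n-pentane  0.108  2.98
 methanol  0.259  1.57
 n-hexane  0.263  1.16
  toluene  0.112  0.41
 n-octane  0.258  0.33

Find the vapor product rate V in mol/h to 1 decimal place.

V = 65.0 mol/h

Iterate (Newton) starting at ψ = 0.48:
  ψ = 0.480: g = -0.0824, g' = -0.497 → ψ = 0.314
  ψ = 0.314: g = -0.0029, g' = -0.472 → ψ = 0.308
Converged at ψ = 0.308.
Then V = ψ·F = 0.3079·211 = 65.0 mol/h and L = F − V = 146.0 mol/h.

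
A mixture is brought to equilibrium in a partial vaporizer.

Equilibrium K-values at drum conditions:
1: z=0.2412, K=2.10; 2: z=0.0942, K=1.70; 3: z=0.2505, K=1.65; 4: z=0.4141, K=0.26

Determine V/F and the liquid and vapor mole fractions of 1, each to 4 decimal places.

V/F = 0.2944, x_1 = 0.1822, y_1 = 0.3826

Material balance + equilibrium reduce to Σ zᵢ(Kᵢ−1)/(1+V/F(Kᵢ−1)) = 0.
Feasibility: ΣzᵢKᵢ = 1.1877, Σzᵢ/Kᵢ = 1.9148 — both > 1, two phases present.
Newton iteration, V/F⁰ = 0.58:
  V/F = 0.5800: g = -0.20973, g' = -0.8839 → V/F = 0.3427
  V/F = 0.3427: g = -0.03154, g' = -0.6618 → V/F = 0.2951
  V/F = 0.2951: g = -0.00046, g' = -0.6437 → V/F = 0.2944
Converged at V/F = 0.2944.
Compositions from xᵢ = zᵢ/(1+V/F(Kᵢ−1)), yᵢ = Kᵢxᵢ:
  1: x = 0.1822, y = 0.3826
  2: x = 0.0781, y = 0.1328
  3: x = 0.2103, y = 0.3469
  4: x = 0.5294, y = 0.1376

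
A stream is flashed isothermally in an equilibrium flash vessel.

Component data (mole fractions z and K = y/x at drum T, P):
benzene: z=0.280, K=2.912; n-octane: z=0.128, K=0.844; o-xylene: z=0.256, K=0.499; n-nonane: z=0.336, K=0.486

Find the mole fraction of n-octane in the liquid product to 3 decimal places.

x_n-octane = 0.133

Rachford–Rice: g(ψ) = Σ zᵢ(Kᵢ−1)/(1+ψ(Kᵢ−1)) = 0.
g(0) = ΣzᵢKᵢ − 1 = 0.214 and g(1) = 1 − Σzᵢ/Kᵢ = -0.452, so a root lies in (0, 1).
Newton iteration, ψ⁰ = 0.5:
  ψ = 0.500: g = -0.1515, g' = -0.546 → ψ = 0.223
  ψ = 0.223: g = 0.0154, g' = -0.701 → ψ = 0.245
Converged at ψ = 0.245.
Compositions from xᵢ = zᵢ/(1+ψ(Kᵢ−1)), yᵢ = Kᵢxᵢ:
  benzene: x = 0.191, y = 0.555
  n-octane: x = 0.133, y = 0.112
  o-xylene: x = 0.292, y = 0.146
  n-nonane: x = 0.384, y = 0.187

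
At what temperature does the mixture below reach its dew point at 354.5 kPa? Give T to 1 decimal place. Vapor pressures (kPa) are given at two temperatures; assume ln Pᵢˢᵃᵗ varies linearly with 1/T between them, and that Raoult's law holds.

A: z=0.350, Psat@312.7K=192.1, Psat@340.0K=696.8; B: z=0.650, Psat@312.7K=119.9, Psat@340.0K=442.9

T = 332.0 K

Dew-point temperature: Σzᵢ·P/Pᵢˢᵃᵗ(T) = 1. Interpolate ln Pᵢˢᵃᵗ = aᵢ + bᵢ/T.
  T = 312.7 K: ΣzᵢP/Pᵢˢᵃᵗ = 2.5677
  T = 340.0 K: ΣzᵢP/Pᵢˢᵃᵗ = 0.6983
  T = 326.4 K: ΣzᵢP/Pᵢˢᵃᵗ = 1.3000
  T = 333.2 K: ΣzᵢP/Pᵢˢᵃᵗ = 0.9468
  T = 329.8 K: ΣzᵢP/Pᵢˢᵃᵗ = 1.1076
  T = 331.5 K: ΣzᵢP/Pᵢˢᵃᵗ = 1.0236
Interpolating between 331.5 K and 333.2 K gives T ≈ 332.0 K.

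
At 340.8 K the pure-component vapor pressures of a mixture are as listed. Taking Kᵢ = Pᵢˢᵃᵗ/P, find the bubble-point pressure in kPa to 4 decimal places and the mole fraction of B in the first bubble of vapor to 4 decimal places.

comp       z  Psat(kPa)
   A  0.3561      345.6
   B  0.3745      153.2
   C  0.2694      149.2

At the bubble point ψ → 0, so ΣzᵢKᵢ = 1 with Kᵢ = Pᵢˢᵃᵗ/P ⇒ P = ΣzᵢPᵢˢᵃᵗ.
P = 0.3561·345.6 + 0.3745·153.2 + 0.2694·149.2 = 220.6360 kPa
yᵢ = zᵢPᵢˢᵃᵗ/P ⇒ y_B = 0.3745·153.2/220.6360 = 0.2600

Pbub = 220.6360 kPa, y_B = 0.2600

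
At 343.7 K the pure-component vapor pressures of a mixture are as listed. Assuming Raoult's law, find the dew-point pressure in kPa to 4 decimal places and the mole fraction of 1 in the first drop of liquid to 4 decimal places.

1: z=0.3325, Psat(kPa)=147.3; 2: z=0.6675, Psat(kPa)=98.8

Pdew = 110.9463 kPa, x_1 = 0.2504

At the dew point ψ → 1, so Σzᵢ/Kᵢ = 1 with Kᵢ = Pᵢˢᵃᵗ/P ⇒ 1/P = Σzᵢ/Pᵢˢᵃᵗ.
1/P = 0.3325/147.3 + 0.6675/98.8 = 0.0090134 ⇒ P = 110.9463 kPa
xᵢ = zᵢP/Pᵢˢᵃᵗ ⇒ x_1 = 0.3325·110.9463/147.3 = 0.2504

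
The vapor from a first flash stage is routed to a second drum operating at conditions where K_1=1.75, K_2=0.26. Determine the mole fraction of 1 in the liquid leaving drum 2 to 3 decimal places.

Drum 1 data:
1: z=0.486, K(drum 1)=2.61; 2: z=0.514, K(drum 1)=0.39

Drum 1:
Let ψ₁ = V/F and solve Σ zᵢ(Kᵢ−1)/(1+ψ₁(Kᵢ−1)) = 0.
Feasibility: ΣzᵢKᵢ = 1.469, Σzᵢ/Kᵢ = 1.504 — both > 1, two phases present.
Binary case is linear: z₁(K₁−1)(1+ψ₁(K₂−1)) + z₂(K₂−1)(1+ψ₁(K₁−1)) = 0
⇒ ψ₁ = [z₁(K₁−1)+z₂(K₂−1)] / [−(K₁−1)(K₂−1)] = 0.4689/0.9821 = 0.477
Drum-1 compositions:
  1: x = 0.275, y = 0.717
  2: x = 0.725, y = 0.283
Drum-2 feed = drum-1 vapor: z₂ = (0.7172, 0.2828).
Drum 2:
Material balance + equilibrium reduce to Σ zᵢ(Kᵢ−1)/(1+ψ₂(Kᵢ−1)) = 0.
Check two-phase: ΣzᵢKᵢ = 1.329 > 1 and Σzᵢ/Kᵢ = 1.498 > 1, so g(0) = 0.329 > 0 and g(1) = -0.498 < 0.
Iterate (Newton) starting at ψ₂ = 0.34:
  ψ₂ = 0.340: g = 0.1489, g' = -0.533 → ψ₂ = 0.620
  ψ₂ = 0.620: g = -0.0193, g' = -0.716 → ψ₂ = 0.593
  ψ₂ = 0.593: g = -0.0004, g' = -0.685 → ψ₂ = 0.592
Converged at ψ₂ = 0.592.
  1: x = 0.497, y = 0.869
  2: x = 0.503, y = 0.131

x_1 (drum 2) = 0.497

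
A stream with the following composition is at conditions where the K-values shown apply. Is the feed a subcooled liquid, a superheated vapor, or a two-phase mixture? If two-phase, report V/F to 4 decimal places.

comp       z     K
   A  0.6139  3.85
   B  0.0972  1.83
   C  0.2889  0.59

superheated vapor

ΣzᵢKᵢ = 2.7118; Σzᵢ/Kᵢ = 0.7022.
Since Σzᵢ/Kᵢ < 1 the mixture is above its dew point — single vapor phase.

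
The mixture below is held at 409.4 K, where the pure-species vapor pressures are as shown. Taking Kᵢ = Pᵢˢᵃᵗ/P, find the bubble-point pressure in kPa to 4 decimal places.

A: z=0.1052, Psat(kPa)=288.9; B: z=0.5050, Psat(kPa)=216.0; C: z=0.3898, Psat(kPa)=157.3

Pbub = 200.7878 kPa

At the bubble point ψ → 0, so ΣzᵢKᵢ = 1 with Kᵢ = Pᵢˢᵃᵗ/P ⇒ P = ΣzᵢPᵢˢᵃᵗ.
P = 0.1052·288.9 + 0.5050·216.0 + 0.3898·157.3 = 200.7878 kPa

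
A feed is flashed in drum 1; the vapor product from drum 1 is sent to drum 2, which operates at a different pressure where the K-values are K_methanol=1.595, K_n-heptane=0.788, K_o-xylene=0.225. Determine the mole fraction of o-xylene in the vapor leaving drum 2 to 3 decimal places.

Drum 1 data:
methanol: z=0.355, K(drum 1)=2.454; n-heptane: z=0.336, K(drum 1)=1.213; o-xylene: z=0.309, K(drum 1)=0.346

y_o-xylene (drum 2) = 0.048

Drum 1:
Let ψ₁ = V/F and solve Σ zᵢ(Kᵢ−1)/(1+ψ₁(Kᵢ−1)) = 0.
g(0) = ΣzᵢKᵢ − 1 = 0.386 and g(1) = 1 − Σzᵢ/Kᵢ = -0.315, so a root lies in (0, 1).
Newton–Raphson from ψ₁ = 0.5:
  ψ₁ = 0.500: g = 0.0633, g' = -0.556 → ψ₁ = 0.614
  ψ₁ = 0.614: g = -0.0016, g' = -0.590 → ψ₁ = 0.611
Converged at ψ₁ = 0.611.
Drum-1 compositions:
  methanol: x = 0.188, y = 0.461
  n-heptane: x = 0.297, y = 0.361
  o-xylene: x = 0.515, y = 0.178
Drum-2 feed = drum-1 vapor: z₂ = (0.4613, 0.3606, 0.1781).
Drum 2:
Rachford–Rice: g(ψ₂) = Σ zᵢ(Kᵢ−1)/(1+ψ₂(Kᵢ−1)) = 0.
Check two-phase: ΣzᵢKᵢ = 1.060 > 1 and Σzᵢ/Kᵢ = 1.538 > 1, so g(0) = 0.060 > 0 and g(1) = -0.538 < 0.
Newton iteration, ψ₂⁰ = 0.33:
  ψ₂ = 0.330: g = -0.0382, g' = -0.326 → ψ₂ = 0.213
  ψ₂ = 0.213: g = -0.0017, g' = -0.300 → ψ₂ = 0.207
Converged at ψ₂ = 0.207.
  methanol: x = 0.411, y = 0.655
  n-heptane: x = 0.377, y = 0.297
  o-xylene: x = 0.212, y = 0.048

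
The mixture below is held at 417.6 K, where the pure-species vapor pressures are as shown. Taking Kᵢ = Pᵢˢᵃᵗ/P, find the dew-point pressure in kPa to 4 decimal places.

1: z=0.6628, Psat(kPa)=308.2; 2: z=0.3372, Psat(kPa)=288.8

At the dew point ψ → 1, so Σzᵢ/Kᵢ = 1 with Kᵢ = Pᵢˢᵃᵗ/P ⇒ 1/P = Σzᵢ/Pᵢˢᵃᵗ.
1/P = 0.6628/308.2 + 0.3372/288.8 = 0.0033181 ⇒ P = 301.3735 kPa

Pdew = 301.3735 kPa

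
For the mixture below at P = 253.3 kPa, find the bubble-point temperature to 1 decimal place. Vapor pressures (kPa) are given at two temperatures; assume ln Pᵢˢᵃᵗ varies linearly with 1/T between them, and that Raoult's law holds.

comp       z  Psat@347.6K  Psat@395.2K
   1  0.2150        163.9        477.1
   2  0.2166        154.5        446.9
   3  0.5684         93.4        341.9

Bubble-point temperature: ΣzᵢPᵢˢᵃᵗ(T) = P. Interpolate ln Pᵢˢᵃᵗ = aᵢ + bᵢ/T.
  T = 347.6 K: ΣzᵢPᵢˢᵃᵗ = 121.79 kPa
  T = 395.2 K: ΣzᵢPᵢˢᵃᵗ = 393.71 kPa
  T = 371.4 K: ΣzᵢPᵢˢᵃᵗ = 226.99 kPa
  T = 383.3 K: ΣzᵢPᵢˢᵃᵗ = 301.40 kPa
  T = 377.4 K: ΣzᵢPᵢˢᵃᵗ = 262.43 kPa
  T = 374.4 K: ΣzᵢPᵢˢᵃᵗ = 244.20 kPa
  T = 375.9 K: ΣzᵢPᵢˢᵃᵗ = 253.19 kPa
Interpolating between 375.9 K and 377.4 K gives T ≈ 375.9 K.

T = 375.9 K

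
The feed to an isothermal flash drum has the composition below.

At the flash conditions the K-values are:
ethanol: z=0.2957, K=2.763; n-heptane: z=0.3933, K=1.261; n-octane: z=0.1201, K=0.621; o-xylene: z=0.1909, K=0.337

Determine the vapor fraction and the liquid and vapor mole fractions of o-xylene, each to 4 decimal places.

ψ = 0.7409, x_o-xylene = 0.3752, y_o-xylene = 0.1264

Rachford–Rice: g(ψ) = Σ zᵢ(Kᵢ−1)/(1+ψ(Kᵢ−1)) = 0.
g(0) = ΣzᵢKᵢ − 1 = 0.4519 and g(1) = 1 − Σzᵢ/Kᵢ = -0.1788, so a root lies in (0, 1).
Iterate (Newton) starting at ψ = 0.63:
  ψ = 0.6300: g = 0.05800, g' = -0.5033 → ψ = 0.7452
  ψ = 0.7452: g = -0.00237, g' = -0.5518 → ψ = 0.7409
Converged at ψ = 0.7409.
Compositions from xᵢ = zᵢ/(1+ψ(Kᵢ−1)), yᵢ = Kᵢxᵢ:
  ethanol: x = 0.1282, y = 0.3543
  n-heptane: x = 0.3296, y = 0.4156
  n-octane: x = 0.1670, y = 0.1037
  o-xylene: x = 0.3752, y = 0.1264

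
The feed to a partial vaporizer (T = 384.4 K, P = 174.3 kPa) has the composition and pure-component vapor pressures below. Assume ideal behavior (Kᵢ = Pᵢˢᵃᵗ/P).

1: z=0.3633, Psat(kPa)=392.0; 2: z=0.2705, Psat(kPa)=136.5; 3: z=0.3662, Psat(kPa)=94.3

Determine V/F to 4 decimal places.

Raoult's law: Kᵢ = Pᵢˢᵃᵗ/P = Pᵢˢᵃᵗ/174.3.
  K_1 = 392.0/174.3 = 2.248996, K_2 = 136.5/174.3 = 0.783133, K_3 = 94.3/174.3 = 0.541021
Iterate (Newton) starting at V/F = 0.6:
  V/F = 0.6000: g = -0.04001, g' = -0.3489 → V/F = 0.4853
  V/F = 0.4853: g = 0.00070, g' = -0.3633 → V/F = 0.4873
Converged at V/F = 0.4873.

V/F = 0.4873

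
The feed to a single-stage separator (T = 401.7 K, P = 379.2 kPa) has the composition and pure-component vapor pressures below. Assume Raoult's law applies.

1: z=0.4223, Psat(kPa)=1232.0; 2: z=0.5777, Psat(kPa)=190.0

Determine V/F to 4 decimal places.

V/F = 0.5895

Raoult's law: Kᵢ = Pᵢˢᵃᵗ/P = Pᵢˢᵃᵗ/379.2.
  K_1 = 1232.0/379.2 = 3.248945, K_2 = 190.0/379.2 = 0.501055
Material balance + equilibrium reduce to Σ zᵢ(Kᵢ−1)/(1+V/F(Kᵢ−1)) = 0.
g(0) = ΣzᵢKᵢ − 1 = 0.6615 and g(1) = 1 − Σzᵢ/Kᵢ = -0.2829, so a root lies in (0, 1).
Binary case is linear: z₁(K₁−1)(1+V/F(K₂−1)) + z₂(K₂−1)(1+V/F(K₁−1)) = 0
⇒ V/F = [z₁(K₁−1)+z₂(K₂−1)] / [−(K₁−1)(K₂−1)] = 0.66149/1.12210 = 0.5895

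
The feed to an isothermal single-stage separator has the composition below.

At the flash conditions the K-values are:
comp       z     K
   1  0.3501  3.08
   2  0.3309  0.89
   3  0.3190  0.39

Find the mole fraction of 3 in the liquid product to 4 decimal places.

Newton iteration, V/F⁰ = 0.51:
  V/F = 0.5100: g = 0.03233, g' = -0.6113 → V/F = 0.5629
  V/F = 0.5629: g = 0.00030, g' = -0.6013 → V/F = 0.5634
Converged at V/F = 0.5634.
Compositions from xᵢ = zᵢ/(1+V/F(Kᵢ−1)), yᵢ = Kᵢxᵢ:
  1: x = 0.1612, y = 0.4965
  2: x = 0.3528, y = 0.3140
  3: x = 0.4860, y = 0.1896

x_3 = 0.4860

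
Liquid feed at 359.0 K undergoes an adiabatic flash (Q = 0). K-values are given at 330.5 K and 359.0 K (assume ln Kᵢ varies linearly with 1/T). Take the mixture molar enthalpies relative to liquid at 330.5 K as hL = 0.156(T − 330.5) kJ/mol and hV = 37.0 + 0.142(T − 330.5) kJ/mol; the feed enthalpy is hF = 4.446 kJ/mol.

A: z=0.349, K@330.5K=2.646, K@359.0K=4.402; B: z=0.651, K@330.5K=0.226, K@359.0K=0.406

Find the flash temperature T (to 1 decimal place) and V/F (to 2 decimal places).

T = 334.0 K, V/F = 0.11

Adiabatic flash: solve Rachford–Rice at each trial T, then check hF = ψ·hV(T) + (1−ψ)·hL(T).
  T = 330.5 K: K = (2.646, 0.226), RR gives ψ = 0.055, H_out = 2.050 kJ/mol
  T = 359.0 K: K = (4.402, 0.406), RR gives ψ = 0.396, H_out = 18.947 kJ/mol
  T = 344.8 K: K = (3.452, 0.307), RR gives ψ = 0.238, H_out = 10.991 kJ/mol
  T = 337.6 K: K = (3.028, 0.264), RR gives ψ = 0.153, H_out = 6.758 kJ/mol
  T = 334.1 K: K = (2.835, 0.245), RR gives ψ = 0.107, H_out = 4.528 kJ/mol
  T = 332.3 K: K = (2.740, 0.235), RR gives ψ = 0.082, H_out = 3.316 kJ/mol
Linear interpolation between T = 332.3 (H_out = 3.316) and T = 334.1 (H_out = 4.528) on hF = 4.446 gives T ≈ 334.0 K, at which ψ = 0.11.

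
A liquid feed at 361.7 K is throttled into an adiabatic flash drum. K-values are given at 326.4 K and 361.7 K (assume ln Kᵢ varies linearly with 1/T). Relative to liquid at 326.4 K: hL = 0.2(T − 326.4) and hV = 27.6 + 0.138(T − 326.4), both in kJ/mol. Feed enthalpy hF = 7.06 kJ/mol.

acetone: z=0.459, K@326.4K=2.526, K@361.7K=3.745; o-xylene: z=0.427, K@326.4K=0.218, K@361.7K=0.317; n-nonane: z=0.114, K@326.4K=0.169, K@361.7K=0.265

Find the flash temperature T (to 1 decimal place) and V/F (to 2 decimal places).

Adiabatic flash: solve Rachford–Rice at each trial T, then check hF = ψ·hV(T) + (1−ψ)·hL(T).
  T = 326.4 K: K = (2.526, 0.218, 0.169), RR gives ψ = 0.225, H_out = 6.202 kJ/mol
  T = 361.7 K: K = (3.745, 0.317, 0.265), RR gives ψ = 0.464, H_out = 18.852 kJ/mol
  T = 344.0 K: K = (3.105, 0.265, 0.214), RR gives ψ = 0.358, H_out = 13.023 kJ/mol
  T = 335.2 K: K = (2.808, 0.241, 0.191), RR gives ψ = 0.297, H_out = 9.800 kJ/mol
  T = 330.8 K: K = (2.665, 0.229, 0.180), RR gives ψ = 0.263, H_out = 8.058 kJ/mol
  T = 328.6 K: K = (2.595, 0.224, 0.174), RR gives ψ = 0.244, H_out = 7.146 kJ/mol
Linear interpolation between T = 326.4 (H_out = 6.202) and T = 328.6 (H_out = 7.146) on hF = 7.06 gives T ≈ 328.4 K, at which ψ = 0.24.

T = 328.4 K, V/F = 0.24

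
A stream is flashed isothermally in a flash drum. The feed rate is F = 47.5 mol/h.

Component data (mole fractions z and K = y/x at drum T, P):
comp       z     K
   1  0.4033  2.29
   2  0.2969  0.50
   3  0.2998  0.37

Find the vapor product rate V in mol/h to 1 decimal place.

Let ψ = V/F and solve Σ zᵢ(Kᵢ−1)/(1+ψ(Kᵢ−1)) = 0.
Feasibility: ΣzᵢKᵢ = 1.1829, Σzᵢ/Kᵢ = 1.5802 — both > 1, two phases present.
Iterate (Newton) starting at ψ = 0.5:
  ψ = 0.5000: g = -0.15740, g' = -0.6336 → ψ = 0.2516
  ψ = 0.2516: g = -0.00147, g' = -0.6477 → ψ = 0.2493
Converged at ψ = 0.2493.
Then V = ψ·F = 0.2493·47.5 = 11.8 mol/h and L = F − V = 35.7 mol/h.

V = 11.8 mol/h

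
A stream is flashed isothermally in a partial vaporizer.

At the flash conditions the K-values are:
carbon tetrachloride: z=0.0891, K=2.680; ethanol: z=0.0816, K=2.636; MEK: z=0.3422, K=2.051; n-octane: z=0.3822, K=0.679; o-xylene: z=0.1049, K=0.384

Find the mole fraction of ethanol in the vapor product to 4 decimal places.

Let ψ = V/F and solve Σ zᵢ(Kᵢ−1)/(1+ψ(Kᵢ−1)) = 0.
g(0) = ΣzᵢKᵢ − 1 = 0.4555 and g(1) = 1 − Σzᵢ/Kᵢ = -0.0671, so a root lies in (0, 1).
Newton–Raphson from ψ = 0.68:
  ψ = 0.6800: g = 0.07467, g' = -0.4146 → ψ = 0.8601
  ψ = 0.8601: g = -0.00133, g' = -0.4392 → ψ = 0.8571
Converged at ψ = 0.8571.
Compositions from xᵢ = zᵢ/(1+ψ(Kᵢ−1)), yᵢ = Kᵢxᵢ:
  carbon tetrachloride: x = 0.0365, y = 0.0979
  ethanol: x = 0.0340, y = 0.0895
  MEK: x = 0.1800, y = 0.3692
  n-octane: x = 0.5273, y = 0.3580
  o-xylene: x = 0.2222, y = 0.0853

y_ethanol = 0.0895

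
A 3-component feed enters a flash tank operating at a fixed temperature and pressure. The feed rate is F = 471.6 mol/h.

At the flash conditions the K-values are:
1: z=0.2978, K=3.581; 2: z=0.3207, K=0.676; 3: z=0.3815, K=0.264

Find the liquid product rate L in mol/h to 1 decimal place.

L = 349.3 mol/h

Newton–Raphson from ψ = 0.5:
  ψ = 0.5000: g = -0.23270, g' = -0.9435 → ψ = 0.2534
  ψ = 0.2534: g = 0.00639, g' = -1.0774 → ψ = 0.2593
Converged at ψ = 0.2593.
Then V = ψ·F = 0.2593·471.6 = 122.3 mol/h and L = F − V = 349.3 mol/h.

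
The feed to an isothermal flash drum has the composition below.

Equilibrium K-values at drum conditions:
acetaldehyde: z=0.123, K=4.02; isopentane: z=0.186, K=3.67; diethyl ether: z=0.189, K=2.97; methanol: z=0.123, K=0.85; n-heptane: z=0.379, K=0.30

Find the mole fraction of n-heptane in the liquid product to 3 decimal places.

Iterate (Newton) starting at ψ = 0.5:
  ψ = 0.500: g = 0.1201, g' = -1.050 → ψ = 0.614
  ψ = 0.614: g = 0.0008, g' = -1.053 → ψ = 0.615
Converged at ψ = 0.615.
Compositions from xᵢ = zᵢ/(1+ψ(Kᵢ−1)), yᵢ = Kᵢxᵢ:
  acetaldehyde: x = 0.043, y = 0.173
  isopentane: x = 0.070, y = 0.258
  diethyl ether: x = 0.085, y = 0.254
  methanol: x = 0.136, y = 0.115
  n-heptane: x = 0.666, y = 0.200

x_n-heptane = 0.666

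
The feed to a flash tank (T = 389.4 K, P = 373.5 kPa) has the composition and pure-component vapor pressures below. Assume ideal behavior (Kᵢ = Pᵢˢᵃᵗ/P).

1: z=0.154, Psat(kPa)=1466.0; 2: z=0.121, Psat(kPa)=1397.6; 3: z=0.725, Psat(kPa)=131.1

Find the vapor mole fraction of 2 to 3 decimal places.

y_2 = 0.310

Raoult's law: Kᵢ = Pᵢˢᵃᵗ/P = Pᵢˢᵃᵗ/373.5.
  K_1 = 1466.0/373.5 = 3.92503, K_2 = 1397.6/373.5 = 3.74190, K_3 = 131.1/373.5 = 0.35100
Material balance + equilibrium reduce to Σ zᵢ(Kᵢ−1)/(1+V/F(Kᵢ−1)) = 0.
Feasibility: ΣzᵢKᵢ = 1.312, Σzᵢ/Kᵢ = 2.137 — both > 1, two phases present.
Newton iteration, V/F⁰ = 0.5:
  V/F = 0.500: g = -0.3737, g' = -1.048 → V/F = 0.144
  V/F = 0.144: g = 0.0365, g' = -1.493 → V/F = 0.168
  V/F = 0.168: g = 0.0011, g' = -1.404 → V/F = 0.169
Converged at V/F = 0.169.
Compositions from xᵢ = zᵢ/(1+V/F(Kᵢ−1)), yᵢ = Kᵢxᵢ:
  1: x = 0.103, y = 0.405
  2: x = 0.083, y = 0.310
  3: x = 0.814, y = 0.286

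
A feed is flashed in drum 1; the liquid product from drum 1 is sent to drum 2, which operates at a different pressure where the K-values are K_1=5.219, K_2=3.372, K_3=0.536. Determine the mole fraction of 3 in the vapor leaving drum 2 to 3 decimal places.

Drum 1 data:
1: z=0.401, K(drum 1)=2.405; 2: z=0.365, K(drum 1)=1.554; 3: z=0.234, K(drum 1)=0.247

y_3 (drum 2) = 0.464

Drum 1:
Rachford–Rice: g(ψ₁) = Σ zᵢ(Kᵢ−1)/(1+ψ₁(Kᵢ−1)) = 0.
Feasibility: ΣzᵢKᵢ = 1.589, Σzᵢ/Kᵢ = 1.349 — both > 1, two phases present.
Newton–Raphson from ψ₁ = 0.5:
  ψ₁ = 0.500: g = 0.2067, g' = -0.683 → ψ₁ = 0.803
  ψ₁ = 0.803: g = -0.0405, g' = -1.076 → ψ₁ = 0.765
  ψ₁ = 0.765: g = -0.0019, g' = -0.977 → ψ₁ = 0.763
Converged at ψ₁ = 0.763.
Drum-1 compositions:
  1: x = 0.194, y = 0.465
  2: x = 0.257, y = 0.399
  3: x = 0.550, y = 0.136
Drum-2 feed = drum-1 liquid: z₂ = (0.1935, 0.2566, 0.5499).
Drum 2:
Newton–Raphson from ψ₂ = 0.59:
  ψ₂ = 0.590: g = 0.1363, g' = -0.758 → ψ₂ = 0.770
  ψ₂ = 0.770: g = 0.0107, g' = -0.658 → ψ₂ = 0.786
Converged at ψ₂ = 0.786.
  1: x = 0.045, y = 0.234
  2: x = 0.090, y = 0.302
  3: x = 0.866, y = 0.464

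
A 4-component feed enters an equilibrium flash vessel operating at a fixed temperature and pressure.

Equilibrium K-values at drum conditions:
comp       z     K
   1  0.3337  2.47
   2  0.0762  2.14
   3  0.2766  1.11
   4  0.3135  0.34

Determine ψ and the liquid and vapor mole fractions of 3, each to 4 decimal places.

ψ = 0.5971, x_3 = 0.2596, y_3 = 0.2881

Rachford–Rice: g(ψ) = Σ zᵢ(Kᵢ−1)/(1+ψ(Kᵢ−1)) = 0.
Check two-phase: ΣzᵢKᵢ = 1.4009 > 1 and Σzᵢ/Kᵢ = 1.3420 > 1, so g(0) = 0.4009 > 0 and g(1) = -0.3420 < 0.
Newton iteration, ψ⁰ = 0.59:
  ψ = 0.5900: g = 0.00434, g' = -0.6114 → ψ = 0.5971
Converged at ψ = 0.5971.
Compositions from xᵢ = zᵢ/(1+ψ(Kᵢ−1)), yᵢ = Kᵢxᵢ:
  1: x = 0.1777, y = 0.4390
  2: x = 0.0453, y = 0.0970
  3: x = 0.2596, y = 0.2881
  4: x = 0.5174, y = 0.1759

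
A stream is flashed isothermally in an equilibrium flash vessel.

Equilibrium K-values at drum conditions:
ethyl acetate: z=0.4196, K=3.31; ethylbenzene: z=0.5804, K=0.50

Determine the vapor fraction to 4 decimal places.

ψ = 0.5879

Material balance + equilibrium reduce to Σ zᵢ(Kᵢ−1)/(1+ψ(Kᵢ−1)) = 0.
g(0) = ΣzᵢKᵢ − 1 = 0.6791 and g(1) = 1 − Σzᵢ/Kᵢ = -0.2876, so a root lies in (0, 1).
Binary case is linear: z₁(K₁−1)(1+ψ(K₂−1)) + z₂(K₂−1)(1+ψ(K₁−1)) = 0
⇒ ψ = [z₁(K₁−1)+z₂(K₂−1)] / [−(K₁−1)(K₂−1)] = 0.67908/1.15500 = 0.5879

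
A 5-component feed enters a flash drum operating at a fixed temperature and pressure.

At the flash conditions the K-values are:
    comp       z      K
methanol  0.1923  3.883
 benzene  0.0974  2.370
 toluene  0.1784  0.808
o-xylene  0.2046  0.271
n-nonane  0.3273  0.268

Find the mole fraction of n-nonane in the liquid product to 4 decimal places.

Rachford–Rice: g(V/F) = Σ zᵢ(Kᵢ−1)/(1+V/F(Kᵢ−1)) = 0.
g(0) = ΣzᵢKᵢ − 1 = 0.2648 and g(1) = 1 − Σzᵢ/Kᵢ = -1.2877, so a root lies in (0, 1).
Newton iteration, V/F⁰ = 0.5:
  V/F = 0.5000: g = -0.34422, g' = -1.0461 → V/F = 0.1710
  V/F = 0.1710: g = -0.00017, g' = -1.2153 → V/F = 0.1708
Converged at V/F = 0.1708.
Compositions from xᵢ = zᵢ/(1+V/F(Kᵢ−1)), yᵢ = Kᵢxᵢ:
  methanol: x = 0.1288, y = 0.5003
  benzene: x = 0.0789, y = 0.1871
  toluene: x = 0.1844, y = 0.1490
  o-xylene: x = 0.2337, y = 0.0633
  n-nonane: x = 0.3741, y = 0.1003

x_n-nonane = 0.3741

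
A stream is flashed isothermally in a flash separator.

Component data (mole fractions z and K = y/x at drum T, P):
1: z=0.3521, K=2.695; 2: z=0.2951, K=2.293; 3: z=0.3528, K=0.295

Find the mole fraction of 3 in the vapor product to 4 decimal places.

Rachford–Rice: g(ψ) = Σ zᵢ(Kᵢ−1)/(1+ψ(Kᵢ−1)) = 0.
g(0) = ΣzᵢKᵢ − 1 = 0.7296 and g(1) = 1 − Σzᵢ/Kᵢ = -0.4553, so a root lies in (0, 1).
Newton iteration, ψ⁰ = 0.5:
  ψ = 0.5000: g = 0.17065, g' = -0.8966 → ψ = 0.6903
  ψ = 0.6903: g = -0.00792, g' = -1.0180 → ψ = 0.6826
  ψ = 0.6826: g = -0.00004, g' = -1.0081 → ψ = 0.6825
Converged at ψ = 0.6825.
Compositions from xᵢ = zᵢ/(1+ψ(Kᵢ−1)), yᵢ = Kᵢxᵢ:
  1: x = 0.1632, y = 0.4400
  2: x = 0.1568, y = 0.3595
  3: x = 0.6800, y = 0.2006

y_3 = 0.2006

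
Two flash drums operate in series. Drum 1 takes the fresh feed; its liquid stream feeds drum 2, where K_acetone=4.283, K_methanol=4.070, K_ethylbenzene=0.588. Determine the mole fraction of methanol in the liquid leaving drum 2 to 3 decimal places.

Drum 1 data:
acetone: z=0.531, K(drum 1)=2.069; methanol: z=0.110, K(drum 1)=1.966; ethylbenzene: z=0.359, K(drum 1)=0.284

x_methanol (drum 2) = 0.021

Drum 1:
Let ψ₁ = V/F and solve Σ zᵢ(Kᵢ−1)/(1+ψ₁(Kᵢ−1)) = 0.
Check two-phase: ΣzᵢKᵢ = 1.417 > 1 and Σzᵢ/Kᵢ = 1.577 > 1, so g(0) = 0.417 > 0 and g(1) = -0.577 < 0.
Iterate (Newton) starting at ψ₁ = 0.33:
  ψ₁ = 0.330: g = 0.1636, g' = -0.706 → ψ₁ = 0.562
  ψ₁ = 0.562: g = -0.0064, g' = -0.795 → ψ₁ = 0.554
Converged at ψ₁ = 0.554.
Drum-1 compositions:
  acetone: x = 0.334, y = 0.690
  methanol: x = 0.072, y = 0.141
  ethylbenzene: x = 0.595, y = 0.169
Drum-2 feed = drum-1 liquid: z₂ = (0.3336, 0.0717, 0.5947).
Drum 2:
Let ψ₂ = V/F and solve Σ zᵢ(Kᵢ−1)/(1+ψ₂(Kᵢ−1)) = 0.
Feasibility: ΣzᵢKᵢ = 2.070, Σzᵢ/Kᵢ = 1.107 — both > 1, two phases present.
Newton–Raphson from ψ₂ = 0.59:
  ψ₂ = 0.590: g = 0.1274, g' = -0.678 → ψ₂ = 0.778
  ψ₂ = 0.778: g = 0.0125, g' = -0.562 → ψ₂ = 0.800
Converged at ψ₂ = 0.800.
  acetone: x = 0.092, y = 0.394
  methanol: x = 0.021, y = 0.084
  ethylbenzene: x = 0.887, y = 0.522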